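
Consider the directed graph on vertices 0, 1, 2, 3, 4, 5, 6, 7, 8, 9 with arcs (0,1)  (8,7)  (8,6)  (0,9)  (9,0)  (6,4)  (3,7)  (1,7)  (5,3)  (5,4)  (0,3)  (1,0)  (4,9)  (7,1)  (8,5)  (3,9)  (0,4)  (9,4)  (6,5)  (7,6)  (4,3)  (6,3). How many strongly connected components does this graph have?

{0, 1, 3, 4, 5, 6, 7, 9} are all mutually reachable — one SCC of size 8.
{2} is an SCC by itself.
{8} is an SCC by itself.
That gives 3 strongly connected components.

3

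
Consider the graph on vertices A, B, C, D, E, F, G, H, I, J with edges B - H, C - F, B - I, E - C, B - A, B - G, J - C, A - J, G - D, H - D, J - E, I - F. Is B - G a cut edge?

After removing B - G, the path B-H-D-G still connects them, so the edge is not a bridge.

No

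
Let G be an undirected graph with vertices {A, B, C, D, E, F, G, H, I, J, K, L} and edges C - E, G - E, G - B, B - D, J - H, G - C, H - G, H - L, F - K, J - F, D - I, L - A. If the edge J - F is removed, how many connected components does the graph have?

2

Before removal there is 1 component.
J - F is a bridge — removing it separates J's side from F's side.
After removal: 2 components.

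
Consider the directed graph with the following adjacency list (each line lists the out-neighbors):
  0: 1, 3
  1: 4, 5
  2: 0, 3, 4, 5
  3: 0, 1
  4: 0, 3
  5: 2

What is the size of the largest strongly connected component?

{0, 1, 2, 3, 4, 5} are all mutually reachable — one SCC of size 6.
The largest has 6 vertices.

6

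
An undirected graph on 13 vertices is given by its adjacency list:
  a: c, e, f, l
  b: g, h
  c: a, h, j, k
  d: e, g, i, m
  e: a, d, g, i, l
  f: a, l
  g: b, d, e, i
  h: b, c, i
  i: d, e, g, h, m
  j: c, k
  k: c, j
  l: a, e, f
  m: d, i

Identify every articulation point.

Removing c increases the component count from 1 to 2, so c is a cut vertex.
By contrast removing a leaves 1 component; it is not a cut vertex. No other vertex is a cut vertex either.

c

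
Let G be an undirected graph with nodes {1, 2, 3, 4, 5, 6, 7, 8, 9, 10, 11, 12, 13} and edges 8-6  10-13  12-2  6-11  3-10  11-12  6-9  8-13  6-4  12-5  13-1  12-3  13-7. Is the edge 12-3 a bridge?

No

After removing 12-3, the path 12-11-6-8-13-10-3 still connects them, so the edge is not a bridge.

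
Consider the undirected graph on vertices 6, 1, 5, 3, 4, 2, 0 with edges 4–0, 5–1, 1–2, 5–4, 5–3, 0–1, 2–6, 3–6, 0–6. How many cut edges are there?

0

The edges on the cycle 5-4-0-6-3-5 are not bridges since each lies on that cycle.
Every edge lies on some cycle, so there are no bridges.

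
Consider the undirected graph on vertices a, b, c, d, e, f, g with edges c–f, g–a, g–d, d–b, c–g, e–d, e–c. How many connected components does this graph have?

1

Starting from a we can reach a, b, c, d, e, f, g. That is one component of size 7.
Total: 1 component.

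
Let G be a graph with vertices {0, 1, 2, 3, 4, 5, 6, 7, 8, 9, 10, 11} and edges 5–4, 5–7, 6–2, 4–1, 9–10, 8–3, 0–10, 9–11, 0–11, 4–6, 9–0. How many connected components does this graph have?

3

Starting from 3 we can reach 3, 8. That is one component of size 2.
Starting from 0 we can reach 0, 9, 10, 11. That is one component of size 4.
Starting from 1 we can reach 1, 2, 4, 5, 6, 7. That is one component of size 6.
Total: 3 components.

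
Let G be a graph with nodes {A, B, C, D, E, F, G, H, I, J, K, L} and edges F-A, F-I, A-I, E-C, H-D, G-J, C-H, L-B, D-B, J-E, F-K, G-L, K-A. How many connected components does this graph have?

2

Starting from A we can reach A, F, I, K. That is one component of size 4.
Starting from B we can reach B, C, D, E, G, H, J, L. That is one component of size 8.
Total: 2 components.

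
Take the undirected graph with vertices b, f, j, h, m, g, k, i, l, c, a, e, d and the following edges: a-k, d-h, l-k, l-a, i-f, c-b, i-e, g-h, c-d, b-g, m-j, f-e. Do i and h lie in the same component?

No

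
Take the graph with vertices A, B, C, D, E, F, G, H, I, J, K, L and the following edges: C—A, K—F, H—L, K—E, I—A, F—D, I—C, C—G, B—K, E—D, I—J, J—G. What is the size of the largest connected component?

5

Starting from H we can reach H, L. That is one component of size 2.
Starting from B we can reach B, D, E, F, K. That is one component of size 5.
Starting from A we can reach A, C, G, I, J. That is one component of size 5.
The largest has 5 vertices.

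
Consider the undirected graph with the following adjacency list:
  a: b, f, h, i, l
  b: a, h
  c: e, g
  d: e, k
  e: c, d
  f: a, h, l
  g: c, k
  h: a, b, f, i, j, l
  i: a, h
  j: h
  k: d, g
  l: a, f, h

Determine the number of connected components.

2

Starting from c we can reach c, d, e, g, k. That is one component of size 5.
Starting from a we can reach a, b, f, h, i, j, l. That is one component of size 7.
Total: 2 components.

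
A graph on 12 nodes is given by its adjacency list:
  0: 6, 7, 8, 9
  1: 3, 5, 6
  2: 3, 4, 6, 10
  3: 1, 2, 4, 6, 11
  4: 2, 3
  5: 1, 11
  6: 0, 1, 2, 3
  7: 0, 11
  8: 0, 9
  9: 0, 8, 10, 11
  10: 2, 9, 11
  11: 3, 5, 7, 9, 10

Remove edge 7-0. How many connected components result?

7 and 0 are still connected via 7-11-9-0, so the component count stays at 1.

1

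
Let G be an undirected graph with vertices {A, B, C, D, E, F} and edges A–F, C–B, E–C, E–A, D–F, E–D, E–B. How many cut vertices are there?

1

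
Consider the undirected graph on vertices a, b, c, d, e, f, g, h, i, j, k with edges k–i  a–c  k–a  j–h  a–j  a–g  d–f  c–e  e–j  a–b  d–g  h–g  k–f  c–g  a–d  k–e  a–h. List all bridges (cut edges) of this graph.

The edges on the cycle a-c-e-j-a are not bridges since each lies on that cycle.
But removing a–b disconnects a from b; removing i–k disconnects i from k — these are bridges.

a-b, i-k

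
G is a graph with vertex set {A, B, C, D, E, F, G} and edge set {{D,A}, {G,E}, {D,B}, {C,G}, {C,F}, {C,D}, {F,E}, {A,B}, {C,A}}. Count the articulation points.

1

Removing C increases the component count from 1 to 2, so C is a cut vertex.
By contrast removing E leaves 1 component; it is not a cut vertex. No other vertex is a cut vertex either.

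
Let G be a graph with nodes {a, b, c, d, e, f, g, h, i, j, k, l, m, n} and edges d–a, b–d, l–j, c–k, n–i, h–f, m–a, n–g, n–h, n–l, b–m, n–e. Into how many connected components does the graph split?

3

Starting from c we can reach c, k. That is one component of size 2.
Starting from a we can reach a, b, d, m. That is one component of size 4.
Starting from e we can reach e, f, g, h, i, j, l, n. That is one component of size 8.
Total: 3 components.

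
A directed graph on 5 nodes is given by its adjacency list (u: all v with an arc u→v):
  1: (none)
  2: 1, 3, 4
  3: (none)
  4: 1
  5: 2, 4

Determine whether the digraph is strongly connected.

There is no directed path from 4 to 3, so the graph is not strongly connected.

No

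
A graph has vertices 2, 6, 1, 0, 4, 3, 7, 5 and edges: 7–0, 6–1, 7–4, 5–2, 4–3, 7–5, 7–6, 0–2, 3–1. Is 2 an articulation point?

No

Deleting 2 leaves 1 component (was 1) (its neighbors 0, 5 remain connected to each other), so 2 is not a cut vertex.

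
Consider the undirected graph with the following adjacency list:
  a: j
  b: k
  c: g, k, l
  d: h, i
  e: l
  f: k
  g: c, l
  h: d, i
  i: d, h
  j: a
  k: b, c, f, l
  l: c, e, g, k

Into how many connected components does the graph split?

3

Starting from a we can reach a, j. That is one component of size 2.
Starting from d we can reach d, h, i. That is one component of size 3.
Starting from b we can reach b, c, e, f, g, k, l. That is one component of size 7.
Total: 3 components.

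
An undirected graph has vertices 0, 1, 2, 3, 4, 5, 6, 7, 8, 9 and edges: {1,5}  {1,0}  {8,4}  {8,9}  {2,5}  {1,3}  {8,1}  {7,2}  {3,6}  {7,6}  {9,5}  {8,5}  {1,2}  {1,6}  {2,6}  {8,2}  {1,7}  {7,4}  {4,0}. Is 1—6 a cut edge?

No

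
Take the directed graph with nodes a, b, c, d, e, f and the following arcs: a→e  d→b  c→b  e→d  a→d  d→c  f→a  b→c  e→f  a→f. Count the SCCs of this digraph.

{a, e, f} are all mutually reachable — one SCC of size 3.
{b, c} are all mutually reachable — one SCC of size 2.
{d} is an SCC by itself.
That gives 3 strongly connected components.

3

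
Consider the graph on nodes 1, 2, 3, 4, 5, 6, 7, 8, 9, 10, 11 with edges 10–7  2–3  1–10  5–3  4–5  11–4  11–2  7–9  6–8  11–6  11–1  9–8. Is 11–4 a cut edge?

After removing 11–4, the path 11-2-3-5-4 still connects them, so the edge is not a bridge.

No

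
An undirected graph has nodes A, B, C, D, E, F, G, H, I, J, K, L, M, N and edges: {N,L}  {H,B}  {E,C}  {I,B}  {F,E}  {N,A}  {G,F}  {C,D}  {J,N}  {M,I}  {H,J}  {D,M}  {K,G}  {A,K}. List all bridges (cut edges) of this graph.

L-N

The edges on the cycle H-J-N-A-K-G-F-E-C-D-M-I-B-H are not bridges since each lies on that cycle.
But removing N-L disconnects N from L — this is a bridge.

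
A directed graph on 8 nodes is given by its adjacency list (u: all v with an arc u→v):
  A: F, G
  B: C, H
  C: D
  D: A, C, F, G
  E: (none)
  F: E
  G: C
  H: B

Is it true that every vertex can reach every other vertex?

There is no directed path from F to B, so the graph is not strongly connected.

No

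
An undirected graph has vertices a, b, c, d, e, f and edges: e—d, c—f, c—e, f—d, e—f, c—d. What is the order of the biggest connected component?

4

a is isolated — a component by itself.
b is isolated — a component by itself.
Starting from c we can reach c, d, e, f. That is one component of size 4.
The largest has 4 vertices.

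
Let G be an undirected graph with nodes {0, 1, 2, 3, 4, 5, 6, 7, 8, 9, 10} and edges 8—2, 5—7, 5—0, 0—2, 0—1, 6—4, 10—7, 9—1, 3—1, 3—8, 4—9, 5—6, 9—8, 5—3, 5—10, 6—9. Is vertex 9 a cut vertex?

Deleting 9 leaves 1 component (was 1) (its neighbors 1, 4, 6, 8 remain connected to each other), so 9 is not a cut vertex.

No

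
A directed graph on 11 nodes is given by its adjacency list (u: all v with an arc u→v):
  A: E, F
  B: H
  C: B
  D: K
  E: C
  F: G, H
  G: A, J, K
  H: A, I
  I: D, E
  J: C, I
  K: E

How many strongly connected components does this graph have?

1

{A, B, C, D, E, F, G, H, I, J, K} are all mutually reachable — one SCC of size 11.
That gives 1 strongly connected component.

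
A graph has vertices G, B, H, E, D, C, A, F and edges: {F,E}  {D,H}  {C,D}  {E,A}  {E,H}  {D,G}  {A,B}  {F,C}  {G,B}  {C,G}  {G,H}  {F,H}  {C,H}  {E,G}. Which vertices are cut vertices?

none

Removing G, for instance, still leaves 1 component. No single vertex removal increases the component count — the graph has no articulation points.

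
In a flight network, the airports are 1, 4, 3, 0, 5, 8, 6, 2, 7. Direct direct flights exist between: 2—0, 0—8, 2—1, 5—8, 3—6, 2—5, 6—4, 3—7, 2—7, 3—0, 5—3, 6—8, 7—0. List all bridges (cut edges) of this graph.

1-2, 4-6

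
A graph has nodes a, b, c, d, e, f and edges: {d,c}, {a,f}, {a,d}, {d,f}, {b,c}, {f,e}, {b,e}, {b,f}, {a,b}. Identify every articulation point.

none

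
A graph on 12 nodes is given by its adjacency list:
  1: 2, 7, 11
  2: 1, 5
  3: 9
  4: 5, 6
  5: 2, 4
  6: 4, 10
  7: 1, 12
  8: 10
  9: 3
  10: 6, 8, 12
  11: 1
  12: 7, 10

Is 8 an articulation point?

Deleting 8 leaves 2 components (was 2), so 8 is not a cut vertex.

No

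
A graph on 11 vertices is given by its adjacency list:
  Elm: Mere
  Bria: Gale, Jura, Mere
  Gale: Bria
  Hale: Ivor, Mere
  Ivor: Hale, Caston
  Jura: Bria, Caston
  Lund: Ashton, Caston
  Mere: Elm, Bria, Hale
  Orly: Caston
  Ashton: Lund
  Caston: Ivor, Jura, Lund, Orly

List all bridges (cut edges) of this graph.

Ashton-Lund, Bria-Gale, Caston-Lund, Caston-Orly, Elm-Mere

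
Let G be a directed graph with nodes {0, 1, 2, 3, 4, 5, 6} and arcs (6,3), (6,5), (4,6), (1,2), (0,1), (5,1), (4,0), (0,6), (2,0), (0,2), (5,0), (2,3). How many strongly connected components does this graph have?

3

{0, 1, 2, 5, 6} are all mutually reachable — one SCC of size 5.
{3} is an SCC by itself.
{4} is an SCC by itself.
That gives 3 strongly connected components.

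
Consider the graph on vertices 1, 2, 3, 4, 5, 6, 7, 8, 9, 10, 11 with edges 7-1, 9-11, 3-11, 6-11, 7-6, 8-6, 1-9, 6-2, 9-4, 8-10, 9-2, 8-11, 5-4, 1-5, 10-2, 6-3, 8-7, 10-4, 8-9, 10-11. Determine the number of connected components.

Starting from 1 we can reach 1, 2, 3, 4, 5, 6, 7, 8, 9, 10, 11. That is one component of size 11.
Total: 1 component.

1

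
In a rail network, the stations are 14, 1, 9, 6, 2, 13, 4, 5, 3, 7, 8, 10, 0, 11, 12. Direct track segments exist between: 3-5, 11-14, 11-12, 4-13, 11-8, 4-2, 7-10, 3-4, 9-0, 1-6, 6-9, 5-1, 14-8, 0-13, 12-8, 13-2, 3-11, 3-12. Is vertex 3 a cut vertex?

Deleting 3 raises the number of components from 2 to 3, so 3 is a cut vertex.

Yes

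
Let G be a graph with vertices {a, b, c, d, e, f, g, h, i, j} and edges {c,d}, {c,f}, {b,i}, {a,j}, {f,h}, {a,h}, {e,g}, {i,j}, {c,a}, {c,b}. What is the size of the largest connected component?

Starting from e we can reach e, g. That is one component of size 2.
Starting from a we can reach a, b, c, d, f, h, i, j. That is one component of size 8.
The largest has 8 vertices.

8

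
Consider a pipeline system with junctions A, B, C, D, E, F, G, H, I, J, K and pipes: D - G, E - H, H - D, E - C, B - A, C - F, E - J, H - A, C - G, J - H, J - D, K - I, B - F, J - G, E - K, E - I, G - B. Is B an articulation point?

No

Deleting B leaves 1 component (was 1) (its neighbors A, F, G remain connected to each other), so B is not a cut vertex.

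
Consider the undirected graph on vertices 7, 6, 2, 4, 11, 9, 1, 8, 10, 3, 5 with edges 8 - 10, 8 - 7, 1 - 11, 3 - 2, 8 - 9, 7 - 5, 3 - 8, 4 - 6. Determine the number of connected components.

3

Starting from 1 we can reach 1, 11. That is one component of size 2.
Starting from 4 we can reach 4, 6. That is one component of size 2.
Starting from 2 we can reach 2, 3, 5, 7, 8, 9, 10. That is one component of size 7.
Total: 3 components.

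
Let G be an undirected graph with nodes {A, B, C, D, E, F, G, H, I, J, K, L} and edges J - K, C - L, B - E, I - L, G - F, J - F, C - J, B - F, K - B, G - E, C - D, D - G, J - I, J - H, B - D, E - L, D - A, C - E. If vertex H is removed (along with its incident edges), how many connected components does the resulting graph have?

1

With H gone, the remaining components are: {A, B, C, D, E, F, G, I, J, K, L}.
That is 1 component.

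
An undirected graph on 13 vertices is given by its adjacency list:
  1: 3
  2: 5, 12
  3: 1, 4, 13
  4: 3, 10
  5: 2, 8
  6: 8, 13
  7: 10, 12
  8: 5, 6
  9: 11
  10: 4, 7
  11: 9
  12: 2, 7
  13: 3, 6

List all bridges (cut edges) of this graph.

The edges on the cycle 4-10-7-12-2-5-8-6-13-3-4 are not bridges since each lies on that cycle.
But removing 11-9 disconnects 11 from 9; removing 3-1 disconnects 3 from 1 — these are bridges.

1-3, 11-9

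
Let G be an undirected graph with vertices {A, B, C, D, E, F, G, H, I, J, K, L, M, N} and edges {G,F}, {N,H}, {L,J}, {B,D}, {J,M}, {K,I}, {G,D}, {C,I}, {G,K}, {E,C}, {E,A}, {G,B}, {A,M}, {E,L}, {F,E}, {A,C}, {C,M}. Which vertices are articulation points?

Removing G increases the component count from 2 to 3, so G is a cut vertex.
By contrast removing D leaves 2 components; it is not a cut vertex. No other vertex is a cut vertex either.

G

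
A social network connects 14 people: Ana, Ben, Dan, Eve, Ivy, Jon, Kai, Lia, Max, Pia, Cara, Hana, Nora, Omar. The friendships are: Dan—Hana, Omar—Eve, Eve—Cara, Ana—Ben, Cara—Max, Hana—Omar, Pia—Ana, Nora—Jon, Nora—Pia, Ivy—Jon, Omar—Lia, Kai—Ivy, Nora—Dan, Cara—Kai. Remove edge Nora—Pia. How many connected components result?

2

Before removal there is 1 component.
Nora—Pia is a bridge — removing it separates Nora's side from Pia's side.
After removal: 2 components.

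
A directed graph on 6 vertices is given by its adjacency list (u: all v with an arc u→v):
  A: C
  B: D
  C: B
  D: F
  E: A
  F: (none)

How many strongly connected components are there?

6

{A} is an SCC by itself.
{C} is an SCC by itself.
{E} is an SCC by itself.
{F} is an SCC by itself.
{B} is an SCC by itself.
(and 1 more singleton SCC)
That gives 6 strongly connected components.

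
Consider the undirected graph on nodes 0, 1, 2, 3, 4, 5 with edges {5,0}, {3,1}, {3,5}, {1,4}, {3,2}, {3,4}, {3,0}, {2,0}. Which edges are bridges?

none

The edges on the cycle 3-1-4-3 are not bridges since each lies on that cycle.
Every edge lies on some cycle, so there are no bridges.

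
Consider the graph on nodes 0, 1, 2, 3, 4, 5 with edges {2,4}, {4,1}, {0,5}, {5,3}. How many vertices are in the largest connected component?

Starting from 0 we can reach 0, 3, 5. That is one component of size 3.
Starting from 1 we can reach 1, 2, 4. That is one component of size 3.
The largest has 3 vertices.

3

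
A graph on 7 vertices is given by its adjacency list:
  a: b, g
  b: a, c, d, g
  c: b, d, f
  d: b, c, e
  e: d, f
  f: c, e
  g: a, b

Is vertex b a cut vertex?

Yes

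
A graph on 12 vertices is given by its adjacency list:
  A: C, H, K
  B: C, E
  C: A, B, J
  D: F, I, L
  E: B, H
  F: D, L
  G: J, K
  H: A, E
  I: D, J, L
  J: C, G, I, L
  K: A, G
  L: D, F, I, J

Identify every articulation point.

Removing J increases the component count from 1 to 2, so J is a cut vertex.
By contrast removing C leaves 1 component; it is not a cut vertex. No other vertex is a cut vertex either.

J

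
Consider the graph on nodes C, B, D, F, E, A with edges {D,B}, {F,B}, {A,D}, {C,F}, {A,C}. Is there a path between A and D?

From A we can reach A, B, C, D, F, which includes D.

Yes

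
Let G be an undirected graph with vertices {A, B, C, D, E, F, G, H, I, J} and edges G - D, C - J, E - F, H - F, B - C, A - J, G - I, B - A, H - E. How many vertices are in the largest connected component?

4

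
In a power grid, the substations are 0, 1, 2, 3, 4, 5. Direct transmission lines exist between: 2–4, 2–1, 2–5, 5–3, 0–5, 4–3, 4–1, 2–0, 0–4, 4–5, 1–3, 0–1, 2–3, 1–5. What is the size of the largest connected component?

6

Starting from 0 we can reach 0, 1, 2, 3, 4, 5. That is one component of size 6.
The largest has 6 vertices.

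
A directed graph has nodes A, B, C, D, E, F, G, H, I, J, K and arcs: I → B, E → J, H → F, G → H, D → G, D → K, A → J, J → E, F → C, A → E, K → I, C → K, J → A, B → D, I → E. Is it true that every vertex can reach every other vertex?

No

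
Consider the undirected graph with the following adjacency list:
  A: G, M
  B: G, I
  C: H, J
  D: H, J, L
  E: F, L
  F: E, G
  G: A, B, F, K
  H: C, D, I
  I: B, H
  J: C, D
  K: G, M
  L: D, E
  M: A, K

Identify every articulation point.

Removing G increases the component count from 1 to 2, so G is a cut vertex.
By contrast removing B leaves 1 component; it is not a cut vertex. No other vertex is a cut vertex either.

G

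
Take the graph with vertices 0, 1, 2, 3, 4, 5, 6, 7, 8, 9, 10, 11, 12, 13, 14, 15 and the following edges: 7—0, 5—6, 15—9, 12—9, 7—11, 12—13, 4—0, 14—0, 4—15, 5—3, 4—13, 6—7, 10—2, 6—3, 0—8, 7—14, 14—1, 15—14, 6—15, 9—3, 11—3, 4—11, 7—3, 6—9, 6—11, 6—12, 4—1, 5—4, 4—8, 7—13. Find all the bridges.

10-2

The edges on the cycle 6-7-13-12-6 are not bridges since each lies on that cycle.
But removing 10—2 disconnects 10 from 2 — this is a bridge.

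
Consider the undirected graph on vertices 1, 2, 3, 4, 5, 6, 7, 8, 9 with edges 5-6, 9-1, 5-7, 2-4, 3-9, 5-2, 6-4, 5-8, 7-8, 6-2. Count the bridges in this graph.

The edges on the cycle 5-7-8-5 are not bridges since each lies on that cycle.
But removing 3-9 disconnects 3 from 9; removing 1-9 disconnects 1 from 9 — these are bridges.
That makes 2 bridges.

2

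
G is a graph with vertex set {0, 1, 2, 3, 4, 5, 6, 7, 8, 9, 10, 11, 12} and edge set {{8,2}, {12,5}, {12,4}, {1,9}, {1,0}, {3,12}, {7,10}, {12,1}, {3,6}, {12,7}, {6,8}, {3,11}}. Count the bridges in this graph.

12

removing 12–5 disconnects 12 from 5; removing 12–1 disconnects 12 from 1; removing 3–12 disconnects 3 from 12; removing 7–10 disconnects 7 from 10 — these are bridges.
In total 12 edges are bridges.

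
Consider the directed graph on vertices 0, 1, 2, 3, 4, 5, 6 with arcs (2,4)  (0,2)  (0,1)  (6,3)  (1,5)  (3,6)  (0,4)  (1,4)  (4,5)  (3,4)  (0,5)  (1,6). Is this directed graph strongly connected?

No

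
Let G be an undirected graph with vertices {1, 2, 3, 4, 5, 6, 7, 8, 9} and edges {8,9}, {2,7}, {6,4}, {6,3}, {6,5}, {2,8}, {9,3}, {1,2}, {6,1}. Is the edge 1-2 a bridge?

After removing 1-2, the path 1-6-3-9-8-2 still connects them, so the edge is not a bridge.

No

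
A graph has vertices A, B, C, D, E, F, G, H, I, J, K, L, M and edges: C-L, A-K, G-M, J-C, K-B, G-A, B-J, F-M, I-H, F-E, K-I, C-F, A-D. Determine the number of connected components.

Starting from A we can reach A, B, C, D, E, F, G, H, I, J, K, L, M. That is one component of size 13.
Total: 1 component.

1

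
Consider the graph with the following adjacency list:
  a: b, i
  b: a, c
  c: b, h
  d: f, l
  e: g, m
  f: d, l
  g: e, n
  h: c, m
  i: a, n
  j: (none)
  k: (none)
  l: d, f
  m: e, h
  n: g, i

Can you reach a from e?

Yes

From e we can reach a, b, c, e, g, h, i, m, n, which includes a.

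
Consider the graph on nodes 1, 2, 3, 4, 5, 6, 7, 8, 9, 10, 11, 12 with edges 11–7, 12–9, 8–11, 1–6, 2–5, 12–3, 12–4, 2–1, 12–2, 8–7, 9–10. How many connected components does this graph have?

2

Starting from 7 we can reach 7, 8, 11. That is one component of size 3.
Starting from 1 we can reach 1, 2, 3, 4, 5, 6, 9, 10, 12. That is one component of size 9.
Total: 2 components.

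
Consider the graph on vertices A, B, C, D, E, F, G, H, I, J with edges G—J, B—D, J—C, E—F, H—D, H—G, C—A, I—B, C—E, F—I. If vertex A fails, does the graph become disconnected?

Deleting A leaves 1 component (was 1), so A is not a cut vertex.

No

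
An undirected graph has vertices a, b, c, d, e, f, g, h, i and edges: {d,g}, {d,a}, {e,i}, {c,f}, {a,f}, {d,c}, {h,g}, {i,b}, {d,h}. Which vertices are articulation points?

d, i

Removing d increases the component count from 2 to 3, so d is a cut vertex.
Removing i increases the component count from 2 to 3, so i is a cut vertex.
By contrast removing e leaves 2 components; it is not a cut vertex. No other vertex is a cut vertex either.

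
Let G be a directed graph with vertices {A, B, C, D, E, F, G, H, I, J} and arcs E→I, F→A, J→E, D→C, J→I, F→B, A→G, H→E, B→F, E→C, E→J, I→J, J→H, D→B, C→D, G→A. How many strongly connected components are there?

{E, H, I, J} are all mutually reachable — one SCC of size 4.
{A, G} are all mutually reachable — one SCC of size 2.
{B, F} are all mutually reachable — one SCC of size 2.
{C, D} are all mutually reachable — one SCC of size 2.
That gives 4 strongly connected components.

4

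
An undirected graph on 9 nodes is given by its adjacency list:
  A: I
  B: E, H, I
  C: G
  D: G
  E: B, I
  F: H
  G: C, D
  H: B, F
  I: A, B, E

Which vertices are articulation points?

B, G, H, I

Removing B increases the component count from 2 to 3, so B is a cut vertex.
Removing G increases the component count from 2 to 3, so G is a cut vertex.
Removing H increases the component count from 2 to 3, so H is a cut vertex.
Likewise I is a cut vertex.
By contrast removing A leaves 2 components; it is not a cut vertex. No other vertex is a cut vertex either.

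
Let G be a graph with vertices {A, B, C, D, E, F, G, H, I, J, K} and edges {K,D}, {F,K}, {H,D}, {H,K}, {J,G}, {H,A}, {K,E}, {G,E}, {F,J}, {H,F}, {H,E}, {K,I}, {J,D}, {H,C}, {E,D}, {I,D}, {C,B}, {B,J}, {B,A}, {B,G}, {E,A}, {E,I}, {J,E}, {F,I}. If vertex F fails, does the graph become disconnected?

Deleting F leaves 1 component (was 1) (its neighbors H, I, J, K remain connected to each other), so F is not a cut vertex.

No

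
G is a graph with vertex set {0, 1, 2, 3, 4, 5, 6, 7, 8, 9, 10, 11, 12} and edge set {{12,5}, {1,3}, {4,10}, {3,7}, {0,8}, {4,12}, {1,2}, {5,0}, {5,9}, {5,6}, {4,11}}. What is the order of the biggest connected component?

9

Starting from 1 we can reach 1, 2, 3, 7. That is one component of size 4.
Starting from 0 we can reach 0, 4, 5, 6, 8, 9, 10, 11, 12. That is one component of size 9.
The largest has 9 vertices.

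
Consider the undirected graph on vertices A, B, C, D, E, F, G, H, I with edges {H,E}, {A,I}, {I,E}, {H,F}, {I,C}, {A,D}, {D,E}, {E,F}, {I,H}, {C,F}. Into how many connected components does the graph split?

G is isolated — a component by itself.
B is isolated — a component by itself.
Starting from A we can reach A, C, D, E, F, H, I. That is one component of size 7.
Total: 3 components.

3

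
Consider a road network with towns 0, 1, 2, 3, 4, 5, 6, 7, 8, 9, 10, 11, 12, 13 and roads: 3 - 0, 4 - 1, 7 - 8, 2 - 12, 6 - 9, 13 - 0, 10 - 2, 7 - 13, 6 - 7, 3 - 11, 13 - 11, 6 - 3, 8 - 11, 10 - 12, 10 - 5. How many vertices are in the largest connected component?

Starting from 1 we can reach 1, 4. That is one component of size 2.
Starting from 2 we can reach 2, 5, 10, 12. That is one component of size 4.
Starting from 0 we can reach 0, 3, 6, 7, 8, 9, 11, 13. That is one component of size 8.
The largest has 8 vertices.

8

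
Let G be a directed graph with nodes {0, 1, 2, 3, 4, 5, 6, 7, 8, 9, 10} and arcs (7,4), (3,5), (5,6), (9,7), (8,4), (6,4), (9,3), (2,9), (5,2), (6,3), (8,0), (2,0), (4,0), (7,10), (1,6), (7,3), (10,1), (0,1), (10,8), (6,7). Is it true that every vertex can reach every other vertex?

Yes

From 0 we can reach every vertex (0, 1, 2, 3, 4, 5, 6, 7, 8, 9, 10), and every vertex can reach 0 (0, 1, 2, 3, 4, 5, 6, 7, 8, 9, 10). So the whole graph is one strongly connected component.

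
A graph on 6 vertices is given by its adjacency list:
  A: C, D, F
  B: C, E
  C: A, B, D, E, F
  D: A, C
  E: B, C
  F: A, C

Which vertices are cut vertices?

C

Removing C increases the component count from 1 to 2, so C is a cut vertex.
By contrast removing F leaves 1 component; it is not a cut vertex. No other vertex is a cut vertex either.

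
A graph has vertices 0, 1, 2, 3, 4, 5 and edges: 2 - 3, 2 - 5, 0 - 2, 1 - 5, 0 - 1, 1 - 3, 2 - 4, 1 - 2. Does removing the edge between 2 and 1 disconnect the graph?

After removing 2 - 1, the path 2-0-1 still connects them, so the edge is not a bridge.

No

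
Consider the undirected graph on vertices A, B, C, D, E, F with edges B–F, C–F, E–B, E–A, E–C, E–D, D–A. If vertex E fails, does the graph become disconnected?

Deleting E raises the number of components from 1 to 2, so E is a cut vertex.

Yes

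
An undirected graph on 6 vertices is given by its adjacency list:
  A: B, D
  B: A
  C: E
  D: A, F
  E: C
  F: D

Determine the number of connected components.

Starting from C we can reach C, E. That is one component of size 2.
Starting from A we can reach A, B, D, F. That is one component of size 4.
Total: 2 components.

2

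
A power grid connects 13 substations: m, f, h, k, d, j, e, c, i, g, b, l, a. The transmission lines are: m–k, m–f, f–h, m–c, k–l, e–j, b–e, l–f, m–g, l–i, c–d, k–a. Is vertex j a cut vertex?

No

Deleting j leaves 2 components (was 2), so j is not a cut vertex.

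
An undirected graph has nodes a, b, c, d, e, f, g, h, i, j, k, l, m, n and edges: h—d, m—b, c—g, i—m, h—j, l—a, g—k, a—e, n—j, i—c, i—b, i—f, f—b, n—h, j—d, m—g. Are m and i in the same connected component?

From m we can reach b, c, f, g, i, k, m, which includes i.

Yes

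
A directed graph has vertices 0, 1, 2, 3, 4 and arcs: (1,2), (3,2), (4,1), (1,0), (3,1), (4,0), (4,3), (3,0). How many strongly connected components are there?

{4} is an SCC by itself.
{0} is an SCC by itself.
{2} is an SCC by itself.
{3} is an SCC by itself.
{1} is an SCC by itself.
That gives 5 strongly connected components.

5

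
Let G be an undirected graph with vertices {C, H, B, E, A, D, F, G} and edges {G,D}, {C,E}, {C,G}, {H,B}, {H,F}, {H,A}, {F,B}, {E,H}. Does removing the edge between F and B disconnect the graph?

No

After removing F—B, the path F-H-B still connects them, so the edge is not a bridge.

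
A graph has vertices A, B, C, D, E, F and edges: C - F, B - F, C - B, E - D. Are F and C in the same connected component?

Yes

From F we can reach B, C, F, which includes C.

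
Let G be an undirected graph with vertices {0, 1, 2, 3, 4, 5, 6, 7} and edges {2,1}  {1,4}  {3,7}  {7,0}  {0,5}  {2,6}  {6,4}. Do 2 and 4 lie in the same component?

From 2 we can reach 1, 2, 4, 6, which includes 4.

Yes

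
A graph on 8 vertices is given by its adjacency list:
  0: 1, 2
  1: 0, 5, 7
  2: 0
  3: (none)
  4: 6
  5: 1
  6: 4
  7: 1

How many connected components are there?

3 is isolated — a component by itself.
Starting from 4 we can reach 4, 6. That is one component of size 2.
Starting from 0 we can reach 0, 1, 2, 5, 7. That is one component of size 5.
Total: 3 components.

3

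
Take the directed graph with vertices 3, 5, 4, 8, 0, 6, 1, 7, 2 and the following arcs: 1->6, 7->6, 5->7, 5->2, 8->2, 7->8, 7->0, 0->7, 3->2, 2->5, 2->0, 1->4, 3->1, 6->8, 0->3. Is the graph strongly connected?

No

There is no directed path from 4 to 8, so the graph is not strongly connected.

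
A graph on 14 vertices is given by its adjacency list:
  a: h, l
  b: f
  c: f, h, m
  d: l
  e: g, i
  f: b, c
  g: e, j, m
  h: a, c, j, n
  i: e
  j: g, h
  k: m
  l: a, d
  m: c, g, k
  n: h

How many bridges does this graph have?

The edges on the cycle j-g-m-c-h-j are not bridges since each lies on that cycle.
But removing h-n disconnects h from n; removing f-c disconnects f from c; removing l-a disconnects l from a; removing f-b disconnects f from b — these are bridges.
In total 9 edges are bridges.

9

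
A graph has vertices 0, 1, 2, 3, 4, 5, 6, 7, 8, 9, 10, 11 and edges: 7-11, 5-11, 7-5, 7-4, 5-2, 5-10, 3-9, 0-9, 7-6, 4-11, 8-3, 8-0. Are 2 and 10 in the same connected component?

From 2 we can reach 2, 4, 5, 6, 7, 10, 11, which includes 10.

Yes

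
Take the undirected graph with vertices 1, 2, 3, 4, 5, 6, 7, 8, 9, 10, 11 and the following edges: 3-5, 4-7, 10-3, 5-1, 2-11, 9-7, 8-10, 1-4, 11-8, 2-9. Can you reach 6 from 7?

No

The component containing 7 is {1, 2, 3, 4, 5, 7, 8, 9, 10, 11}, and 6 is not in it.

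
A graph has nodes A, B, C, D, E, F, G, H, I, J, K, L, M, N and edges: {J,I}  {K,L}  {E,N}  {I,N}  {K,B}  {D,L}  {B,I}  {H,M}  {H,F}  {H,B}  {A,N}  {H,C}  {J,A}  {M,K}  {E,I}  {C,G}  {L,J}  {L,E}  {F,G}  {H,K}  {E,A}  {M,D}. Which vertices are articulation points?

Removing H increases the component count from 1 to 2, so H is a cut vertex.
By contrast removing M leaves 1 component; it is not a cut vertex. No other vertex is a cut vertex either.

H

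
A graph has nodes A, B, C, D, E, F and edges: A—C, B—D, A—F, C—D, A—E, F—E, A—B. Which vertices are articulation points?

Removing A increases the component count from 1 to 2, so A is a cut vertex.
By contrast removing B leaves 1 component; it is not a cut vertex. No other vertex is a cut vertex either.

A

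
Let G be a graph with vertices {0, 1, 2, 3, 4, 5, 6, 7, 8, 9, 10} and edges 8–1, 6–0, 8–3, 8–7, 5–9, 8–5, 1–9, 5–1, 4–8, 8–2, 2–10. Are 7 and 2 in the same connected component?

Yes

From 7 we can reach 1, 2, 3, 4, 5, 7, 8, 9, 10, which includes 2.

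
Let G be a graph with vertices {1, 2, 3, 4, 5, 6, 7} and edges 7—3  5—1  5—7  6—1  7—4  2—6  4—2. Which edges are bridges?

3-7

The edges on the cycle 5-7-4-2-6-1-5 are not bridges since each lies on that cycle.
But removing 7—3 disconnects 7 from 3 — this is a bridge.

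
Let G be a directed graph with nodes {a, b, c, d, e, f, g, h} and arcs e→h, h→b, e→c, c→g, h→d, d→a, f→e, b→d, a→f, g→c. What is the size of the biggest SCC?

{a, b, d, e, f, h} are all mutually reachable — one SCC of size 6.
{c, g} are all mutually reachable — one SCC of size 2.
The largest has 6 vertices.

6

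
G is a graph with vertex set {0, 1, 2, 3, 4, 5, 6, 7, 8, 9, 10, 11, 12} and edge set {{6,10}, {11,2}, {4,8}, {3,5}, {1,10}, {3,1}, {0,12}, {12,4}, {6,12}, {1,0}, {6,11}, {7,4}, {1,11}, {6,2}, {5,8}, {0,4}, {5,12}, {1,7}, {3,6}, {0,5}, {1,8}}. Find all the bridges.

The edges on the cycle 3-1-0-5-12-6-3 are not bridges since each lies on that cycle.
Every edge lies on some cycle, so there are no bridges.

none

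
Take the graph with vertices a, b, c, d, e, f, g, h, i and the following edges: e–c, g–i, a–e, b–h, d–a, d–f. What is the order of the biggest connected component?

5

Starting from b we can reach b, h. That is one component of size 2.
Starting from g we can reach g, i. That is one component of size 2.
Starting from a we can reach a, c, d, e, f. That is one component of size 5.
The largest has 5 vertices.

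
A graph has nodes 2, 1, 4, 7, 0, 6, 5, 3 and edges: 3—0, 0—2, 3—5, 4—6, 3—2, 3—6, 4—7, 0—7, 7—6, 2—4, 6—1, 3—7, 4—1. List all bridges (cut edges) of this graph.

3-5

The edges on the cycle 4-6-1-4 are not bridges since each lies on that cycle.
But removing 3—5 disconnects 3 from 5 — this is a bridge.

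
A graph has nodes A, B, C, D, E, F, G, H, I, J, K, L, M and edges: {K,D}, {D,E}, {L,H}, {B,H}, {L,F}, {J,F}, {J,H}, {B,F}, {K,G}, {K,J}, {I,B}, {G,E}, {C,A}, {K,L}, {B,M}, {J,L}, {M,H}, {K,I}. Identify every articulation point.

K

Removing K increases the component count from 2 to 3, so K is a cut vertex.
By contrast removing L leaves 2 components; it is not a cut vertex. No other vertex is a cut vertex either.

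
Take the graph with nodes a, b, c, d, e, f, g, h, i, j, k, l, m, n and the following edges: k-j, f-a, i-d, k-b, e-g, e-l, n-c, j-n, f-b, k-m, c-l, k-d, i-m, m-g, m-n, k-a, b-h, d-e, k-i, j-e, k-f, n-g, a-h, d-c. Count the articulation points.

1

Removing k increases the component count from 1 to 2, so k is a cut vertex.
By contrast removing m leaves 1 component; it is not a cut vertex. No other vertex is a cut vertex either.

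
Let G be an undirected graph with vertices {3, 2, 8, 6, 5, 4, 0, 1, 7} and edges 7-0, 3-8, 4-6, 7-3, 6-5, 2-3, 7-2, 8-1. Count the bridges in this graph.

5

The edges on the cycle 7-2-3-7 are not bridges since each lies on that cycle.
But removing 7-0 disconnects 7 from 0; removing 8-1 disconnects 8 from 1; removing 4-6 disconnects 4 from 6; removing 5-6 disconnects 5 from 6 — these are bridges.
In total 5 edges are bridges.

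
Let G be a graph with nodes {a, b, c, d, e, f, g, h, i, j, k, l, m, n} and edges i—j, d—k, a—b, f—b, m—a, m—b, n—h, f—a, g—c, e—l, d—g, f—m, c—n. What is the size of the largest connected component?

6

Starting from i we can reach i, j. That is one component of size 2.
Starting from e we can reach e, l. That is one component of size 2.
Starting from a we can reach a, b, f, m. That is one component of size 4.
Starting from c we can reach c, d, g, h, k, n. That is one component of size 6.
The largest has 6 vertices.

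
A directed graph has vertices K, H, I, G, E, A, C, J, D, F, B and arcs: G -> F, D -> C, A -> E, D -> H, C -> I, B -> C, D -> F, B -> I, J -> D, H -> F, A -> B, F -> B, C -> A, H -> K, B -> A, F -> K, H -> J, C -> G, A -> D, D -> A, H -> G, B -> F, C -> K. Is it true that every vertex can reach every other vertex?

No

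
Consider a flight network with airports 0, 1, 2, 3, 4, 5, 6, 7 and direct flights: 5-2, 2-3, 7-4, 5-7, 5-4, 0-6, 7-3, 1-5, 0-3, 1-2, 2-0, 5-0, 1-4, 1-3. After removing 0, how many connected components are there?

With 0 gone, the remaining components are: {6}; {1, 2, 3, 4, 5, 7}.
That is 2 components.

2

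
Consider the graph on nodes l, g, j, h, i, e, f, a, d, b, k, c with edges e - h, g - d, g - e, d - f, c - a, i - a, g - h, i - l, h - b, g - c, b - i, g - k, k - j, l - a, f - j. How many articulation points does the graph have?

Removing g increases the component count from 1 to 2, so g is a cut vertex.
By contrast removing f leaves 1 component; it is not a cut vertex. No other vertex is a cut vertex either.

1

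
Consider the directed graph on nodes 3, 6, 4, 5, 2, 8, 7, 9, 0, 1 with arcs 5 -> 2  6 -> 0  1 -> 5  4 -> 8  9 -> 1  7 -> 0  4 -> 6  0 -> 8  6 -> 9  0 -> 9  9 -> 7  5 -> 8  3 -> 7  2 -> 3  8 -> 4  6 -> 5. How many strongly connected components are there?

{0, 1, 2, 3, 4, 5, 6, 7, 8, 9} are all mutually reachable — one SCC of size 10.
That gives 1 strongly connected component.

1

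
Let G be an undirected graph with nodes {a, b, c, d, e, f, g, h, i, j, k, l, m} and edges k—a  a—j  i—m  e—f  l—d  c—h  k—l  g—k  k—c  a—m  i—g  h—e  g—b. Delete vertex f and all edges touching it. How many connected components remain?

1

With f gone, the remaining components are: {a, b, c, d, e, g, h, i, j, k, l, m}.
That is 1 component.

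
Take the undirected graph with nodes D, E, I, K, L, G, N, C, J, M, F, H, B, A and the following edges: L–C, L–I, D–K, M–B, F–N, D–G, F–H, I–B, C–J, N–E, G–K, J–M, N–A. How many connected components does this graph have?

Starting from D we can reach D, G, K. That is one component of size 3.
Starting from A we can reach A, E, F, H, N. That is one component of size 5.
Starting from B we can reach B, C, I, J, L, M. That is one component of size 6.
Total: 3 components.

3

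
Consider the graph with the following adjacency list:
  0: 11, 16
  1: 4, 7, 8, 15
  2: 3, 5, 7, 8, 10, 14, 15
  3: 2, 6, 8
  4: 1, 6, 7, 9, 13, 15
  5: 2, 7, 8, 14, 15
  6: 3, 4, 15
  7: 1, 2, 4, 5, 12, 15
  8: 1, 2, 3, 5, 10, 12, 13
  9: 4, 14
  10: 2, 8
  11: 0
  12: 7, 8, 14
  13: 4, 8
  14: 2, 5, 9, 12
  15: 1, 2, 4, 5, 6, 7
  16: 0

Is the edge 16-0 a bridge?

Removing 16-0 leaves no path between 16 and 0: the component count goes from 2 to 3. So it is a bridge.

Yes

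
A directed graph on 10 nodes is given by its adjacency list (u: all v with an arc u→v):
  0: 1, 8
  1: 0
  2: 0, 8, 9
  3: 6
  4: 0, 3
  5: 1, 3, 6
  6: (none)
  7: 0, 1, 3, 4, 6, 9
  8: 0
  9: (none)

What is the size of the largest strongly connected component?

{0, 1, 8} are all mutually reachable — one SCC of size 3.
{4} is an SCC by itself.
{7} is an SCC by itself.
{9} is an SCC by itself.
{2} is an SCC by itself.
(and 3 more singleton SCCs)
The largest has 3 vertices.

3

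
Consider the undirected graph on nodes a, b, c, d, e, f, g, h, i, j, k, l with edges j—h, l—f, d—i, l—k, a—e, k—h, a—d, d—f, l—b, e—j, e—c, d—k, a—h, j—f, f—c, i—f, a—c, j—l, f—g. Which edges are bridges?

b-l, f-g

The edges on the cycle a-d-i-f-l-j-e-a are not bridges since each lies on that cycle.
But removing f—g disconnects f from g; removing b—l disconnects b from l — these are bridges.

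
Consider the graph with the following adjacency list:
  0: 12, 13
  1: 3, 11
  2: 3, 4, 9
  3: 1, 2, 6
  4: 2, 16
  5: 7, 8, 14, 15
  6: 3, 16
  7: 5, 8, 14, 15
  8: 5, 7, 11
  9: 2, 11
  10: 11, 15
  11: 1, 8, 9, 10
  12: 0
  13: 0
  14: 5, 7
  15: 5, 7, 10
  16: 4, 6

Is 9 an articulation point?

No

Deleting 9 leaves 2 components (was 2), so 9 is not a cut vertex.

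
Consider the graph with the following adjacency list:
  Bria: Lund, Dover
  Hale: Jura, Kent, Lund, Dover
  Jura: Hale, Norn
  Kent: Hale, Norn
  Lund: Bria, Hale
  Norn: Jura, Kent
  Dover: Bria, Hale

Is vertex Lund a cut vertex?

No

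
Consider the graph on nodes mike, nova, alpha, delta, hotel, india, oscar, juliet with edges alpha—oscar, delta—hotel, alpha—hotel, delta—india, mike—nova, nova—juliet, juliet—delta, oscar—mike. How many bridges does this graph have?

1

The edges on the cycle alpha-oscar-mike-nova-juliet-delta-hotel-alpha are not bridges since each lies on that cycle.
But removing delta—india disconnects delta from india — this is a bridge.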